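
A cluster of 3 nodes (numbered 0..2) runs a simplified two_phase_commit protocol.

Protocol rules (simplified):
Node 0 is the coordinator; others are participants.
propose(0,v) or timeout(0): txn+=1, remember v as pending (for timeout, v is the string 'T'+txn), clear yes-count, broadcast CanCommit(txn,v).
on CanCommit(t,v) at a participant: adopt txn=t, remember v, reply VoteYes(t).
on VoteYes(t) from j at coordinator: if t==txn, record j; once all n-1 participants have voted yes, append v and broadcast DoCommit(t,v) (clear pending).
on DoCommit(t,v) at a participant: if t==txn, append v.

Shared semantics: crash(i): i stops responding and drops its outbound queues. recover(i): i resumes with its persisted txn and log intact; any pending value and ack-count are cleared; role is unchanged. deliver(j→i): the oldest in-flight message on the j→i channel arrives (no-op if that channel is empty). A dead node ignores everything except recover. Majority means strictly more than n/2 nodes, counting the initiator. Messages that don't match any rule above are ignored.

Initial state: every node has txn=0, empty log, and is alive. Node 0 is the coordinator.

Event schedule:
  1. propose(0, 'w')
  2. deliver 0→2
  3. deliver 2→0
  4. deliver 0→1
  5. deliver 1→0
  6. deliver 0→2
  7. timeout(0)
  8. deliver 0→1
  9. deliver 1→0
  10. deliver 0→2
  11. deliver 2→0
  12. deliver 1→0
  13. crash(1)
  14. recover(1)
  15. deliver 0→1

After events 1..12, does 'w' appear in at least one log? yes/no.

e1 propose(0,'w'): 0[coor,t=1,-]
e2 deliver 0→2: 2[part,t=1,-]
e3 deliver 2→0: ·
e4 deliver 0→1: 1[part,t=1,-]
e5 deliver 1→0: 0[coor,t=1,w]
e6 deliver 0→2: 2[part,t=1,w]
e7 timeout(0): 0[coor,t=2,w]
e8 deliver 0→1: 1[part,t=1,w]
e9 deliver 1→0: ·
e10 deliver 0→2: 2[part,t=2,w]
e11 deliver 2→0: ·
e12 deliver 1→0: ·

yes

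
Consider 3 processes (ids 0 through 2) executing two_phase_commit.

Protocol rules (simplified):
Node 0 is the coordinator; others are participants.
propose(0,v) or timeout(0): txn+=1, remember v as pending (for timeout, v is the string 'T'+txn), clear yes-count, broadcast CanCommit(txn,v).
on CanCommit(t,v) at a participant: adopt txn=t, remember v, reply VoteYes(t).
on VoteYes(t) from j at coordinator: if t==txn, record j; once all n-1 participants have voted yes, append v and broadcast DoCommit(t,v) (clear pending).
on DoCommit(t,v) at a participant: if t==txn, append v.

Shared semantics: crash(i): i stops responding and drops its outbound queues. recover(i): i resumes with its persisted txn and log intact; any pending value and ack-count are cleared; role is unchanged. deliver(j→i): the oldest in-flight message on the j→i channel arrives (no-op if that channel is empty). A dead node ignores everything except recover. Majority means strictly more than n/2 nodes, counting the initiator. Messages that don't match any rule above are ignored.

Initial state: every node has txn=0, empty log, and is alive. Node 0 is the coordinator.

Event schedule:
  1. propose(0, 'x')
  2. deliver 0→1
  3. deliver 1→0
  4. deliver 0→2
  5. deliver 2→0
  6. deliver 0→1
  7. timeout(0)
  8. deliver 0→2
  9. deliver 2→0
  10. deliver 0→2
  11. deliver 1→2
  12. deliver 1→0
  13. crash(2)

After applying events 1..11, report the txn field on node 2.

step 1 propose(0,'x'): 0={coor,t=1,log=-}
step 2 deliver 0→1: 1={part,t=1,log=-}
step 3 deliver 1→0: —
step 4 deliver 0→2: 2={part,t=1,log=-}
step 5 deliver 2→0: 0={coor,t=1,log=x}
step 6 deliver 0→1: 1={part,t=1,log=x}
step 7 timeout(0): 0={coor,t=2,log=x}
step 8 deliver 0→2: 2={part,t=1,log=x}
step 9 deliver 2→0: —
step 10 deliver 0→2: 2={part,t=2,log=x}
step 11 deliver 1→2: —

2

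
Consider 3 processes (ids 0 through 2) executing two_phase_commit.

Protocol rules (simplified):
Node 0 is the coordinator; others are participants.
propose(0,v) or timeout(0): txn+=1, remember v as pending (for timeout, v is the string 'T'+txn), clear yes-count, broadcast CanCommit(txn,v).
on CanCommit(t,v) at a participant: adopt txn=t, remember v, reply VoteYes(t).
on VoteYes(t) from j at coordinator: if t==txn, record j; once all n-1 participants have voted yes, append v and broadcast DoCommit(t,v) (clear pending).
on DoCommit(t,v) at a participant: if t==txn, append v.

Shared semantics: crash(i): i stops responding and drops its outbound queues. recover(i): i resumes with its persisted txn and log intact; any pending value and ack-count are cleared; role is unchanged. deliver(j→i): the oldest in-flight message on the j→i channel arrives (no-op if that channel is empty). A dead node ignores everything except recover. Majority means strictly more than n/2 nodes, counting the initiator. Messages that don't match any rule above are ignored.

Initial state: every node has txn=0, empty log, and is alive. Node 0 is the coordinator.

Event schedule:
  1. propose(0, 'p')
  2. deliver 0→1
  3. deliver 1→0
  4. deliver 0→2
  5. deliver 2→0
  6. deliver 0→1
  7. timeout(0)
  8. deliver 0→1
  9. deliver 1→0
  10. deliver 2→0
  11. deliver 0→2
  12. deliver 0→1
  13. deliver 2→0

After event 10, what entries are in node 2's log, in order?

empty

step 1 propose(0,'p'): 0={coor,t=1,log=-}
step 2 deliver 0→1: 1={part,t=1,log=-}
step 3 deliver 1→0: —
step 4 deliver 0→2: 2={part,t=1,log=-}
step 5 deliver 2→0: 0={coor,t=1,log=p}
step 6 deliver 0→1: 1={part,t=1,log=p}
step 7 timeout(0): 0={coor,t=2,log=p}
step 8 deliver 0→1: 1={part,t=2,log=p}
step 9 deliver 1→0: —
step 10 deliver 2→0: —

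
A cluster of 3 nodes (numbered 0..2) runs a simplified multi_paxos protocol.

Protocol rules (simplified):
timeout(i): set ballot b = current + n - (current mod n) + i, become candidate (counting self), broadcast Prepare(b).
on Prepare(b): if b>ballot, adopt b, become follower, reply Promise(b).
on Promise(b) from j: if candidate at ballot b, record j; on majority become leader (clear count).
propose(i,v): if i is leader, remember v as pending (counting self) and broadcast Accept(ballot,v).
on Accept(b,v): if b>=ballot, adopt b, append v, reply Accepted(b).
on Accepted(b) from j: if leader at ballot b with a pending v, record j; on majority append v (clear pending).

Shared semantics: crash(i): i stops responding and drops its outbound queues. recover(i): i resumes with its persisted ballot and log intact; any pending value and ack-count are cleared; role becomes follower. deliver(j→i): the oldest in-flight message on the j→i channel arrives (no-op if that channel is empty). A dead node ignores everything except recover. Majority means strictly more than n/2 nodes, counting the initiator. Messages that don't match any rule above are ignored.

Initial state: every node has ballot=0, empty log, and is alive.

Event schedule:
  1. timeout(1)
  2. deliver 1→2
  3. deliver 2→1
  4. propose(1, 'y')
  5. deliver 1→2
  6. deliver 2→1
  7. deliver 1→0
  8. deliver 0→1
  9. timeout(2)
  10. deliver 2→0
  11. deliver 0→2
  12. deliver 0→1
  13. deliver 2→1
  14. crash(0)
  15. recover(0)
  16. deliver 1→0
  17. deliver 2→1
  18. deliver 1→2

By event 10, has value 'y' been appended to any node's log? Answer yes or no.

yes

step 1 timeout(1): 1={cand,b=4,log=-}
step 2 deliver 1→2: 2={foll,b=4,log=-}
step 3 deliver 2→1: 1={lead,b=4,log=-}
step 4 propose(1,'y'): —
step 5 deliver 1→2: 2={foll,b=4,log=y}
step 6 deliver 2→1: 1={lead,b=4,log=y}
step 7 deliver 1→0: 0={foll,b=4,log=-}
step 8 deliver 0→1: —
step 9 timeout(2): 2={cand,b=8,log=y}
step 10 deliver 2→0: 0={foll,b=8,log=-}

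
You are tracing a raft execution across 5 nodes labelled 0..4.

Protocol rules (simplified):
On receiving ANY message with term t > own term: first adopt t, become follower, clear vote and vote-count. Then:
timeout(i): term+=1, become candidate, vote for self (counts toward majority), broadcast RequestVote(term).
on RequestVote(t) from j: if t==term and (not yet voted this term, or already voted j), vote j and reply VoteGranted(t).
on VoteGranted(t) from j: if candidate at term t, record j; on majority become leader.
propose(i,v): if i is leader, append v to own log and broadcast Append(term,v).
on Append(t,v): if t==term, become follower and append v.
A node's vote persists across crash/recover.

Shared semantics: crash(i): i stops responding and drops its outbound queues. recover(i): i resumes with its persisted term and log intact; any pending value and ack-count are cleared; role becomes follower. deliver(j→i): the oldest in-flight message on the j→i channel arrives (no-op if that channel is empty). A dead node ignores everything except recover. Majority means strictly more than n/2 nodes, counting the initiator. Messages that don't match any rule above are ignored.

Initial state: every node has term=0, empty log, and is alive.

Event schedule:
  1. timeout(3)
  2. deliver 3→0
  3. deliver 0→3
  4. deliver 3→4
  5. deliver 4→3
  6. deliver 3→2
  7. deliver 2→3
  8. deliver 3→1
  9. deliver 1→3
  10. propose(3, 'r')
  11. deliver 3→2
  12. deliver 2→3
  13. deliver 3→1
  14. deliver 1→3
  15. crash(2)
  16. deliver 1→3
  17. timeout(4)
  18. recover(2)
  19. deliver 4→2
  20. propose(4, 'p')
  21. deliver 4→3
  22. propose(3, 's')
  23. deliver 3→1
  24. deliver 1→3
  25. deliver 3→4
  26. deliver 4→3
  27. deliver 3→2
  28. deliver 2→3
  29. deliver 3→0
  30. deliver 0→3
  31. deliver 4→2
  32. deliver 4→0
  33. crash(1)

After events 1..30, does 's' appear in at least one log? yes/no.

after 1 — timeout(3): n3:cand/t1/[-]
after 2 — deliver 3→0: n0:foll/t1/[-]
after 3 — deliver 0→3: ·
after 4 — deliver 3→4: n4:foll/t1/[-]
after 5 — deliver 4→3: n3:lead/t1/[-]
after 6 — deliver 3→2: n2:foll/t1/[-]
after 7 — deliver 2→3: ·
after 8 — deliver 3→1: n1:foll/t1/[-]
after 9 — deliver 1→3: ·
after 10 — propose(3,'r'): n3:lead/t1/[r]
after 11 — deliver 3→2: n2:foll/t1/[r]
after 12 — deliver 2→3: ·
after 13 — deliver 3→1: n1:foll/t1/[r]
after 14 — deliver 1→3: ·
after 15 — crash(2): n2:✗foll/t1/[r]
after 16 — deliver 1→3: ·
after 17 — timeout(4): n4:cand/t2/[-]
after 18 — recover(2): n2:foll/t1/[r]
after 19 — deliver 4→2: n2:foll/t2/[r]
after 20 — propose(4,'p'): ·
after 21 — deliver 4→3: n3:foll/t2/[r]
after 22 — propose(3,'s'): ·
after 23 — deliver 3→1: ·
after 24 — deliver 1→3: ·
after 25 — deliver 3→4: ·
after 26 — deliver 4→3: ·
after 27 — deliver 3→2: ·
after 28 — deliver 2→3: ·
after 29 — deliver 3→0: n0:foll/t1/[r]
after 30 — deliver 0→3: ·

no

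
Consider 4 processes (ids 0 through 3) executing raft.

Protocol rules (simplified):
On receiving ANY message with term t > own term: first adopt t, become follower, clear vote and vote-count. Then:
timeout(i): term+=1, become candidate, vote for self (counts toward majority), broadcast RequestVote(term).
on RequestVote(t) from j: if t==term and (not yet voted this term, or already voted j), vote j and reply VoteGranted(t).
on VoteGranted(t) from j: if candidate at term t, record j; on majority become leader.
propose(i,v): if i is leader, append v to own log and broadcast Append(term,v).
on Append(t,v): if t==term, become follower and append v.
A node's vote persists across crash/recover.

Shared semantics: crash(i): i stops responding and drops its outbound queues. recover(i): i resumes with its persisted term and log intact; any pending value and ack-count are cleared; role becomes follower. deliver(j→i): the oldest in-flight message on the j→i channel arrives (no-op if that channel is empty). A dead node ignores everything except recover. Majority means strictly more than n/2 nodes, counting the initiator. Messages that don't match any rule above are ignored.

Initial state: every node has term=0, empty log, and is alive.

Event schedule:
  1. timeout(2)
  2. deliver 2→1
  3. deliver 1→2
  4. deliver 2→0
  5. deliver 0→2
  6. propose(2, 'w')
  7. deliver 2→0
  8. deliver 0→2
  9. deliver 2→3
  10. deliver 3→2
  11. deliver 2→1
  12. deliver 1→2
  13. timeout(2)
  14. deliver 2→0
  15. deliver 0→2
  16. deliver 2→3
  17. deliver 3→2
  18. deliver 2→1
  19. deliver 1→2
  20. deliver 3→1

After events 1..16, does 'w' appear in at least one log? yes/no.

yes

after 1 — timeout(2): n2:cand/t1/[-]
after 2 — deliver 2→1: n1:foll/t1/[-]
after 3 — deliver 1→2: ·
after 4 — deliver 2→0: n0:foll/t1/[-]
after 5 — deliver 0→2: n2:lead/t1/[-]
after 6 — propose(2,'w'): n2:lead/t1/[w]
after 7 — deliver 2→0: n0:foll/t1/[w]
after 8 — deliver 0→2: ·
after 9 — deliver 2→3: n3:foll/t1/[-]
after 10 — deliver 3→2: ·
after 11 — deliver 2→1: n1:foll/t1/[w]
after 12 — deliver 1→2: ·
after 13 — timeout(2): n2:cand/t2/[w]
after 14 — deliver 2→0: n0:foll/t2/[w]
after 15 — deliver 0→2: ·
after 16 — deliver 2→3: n3:foll/t1/[w]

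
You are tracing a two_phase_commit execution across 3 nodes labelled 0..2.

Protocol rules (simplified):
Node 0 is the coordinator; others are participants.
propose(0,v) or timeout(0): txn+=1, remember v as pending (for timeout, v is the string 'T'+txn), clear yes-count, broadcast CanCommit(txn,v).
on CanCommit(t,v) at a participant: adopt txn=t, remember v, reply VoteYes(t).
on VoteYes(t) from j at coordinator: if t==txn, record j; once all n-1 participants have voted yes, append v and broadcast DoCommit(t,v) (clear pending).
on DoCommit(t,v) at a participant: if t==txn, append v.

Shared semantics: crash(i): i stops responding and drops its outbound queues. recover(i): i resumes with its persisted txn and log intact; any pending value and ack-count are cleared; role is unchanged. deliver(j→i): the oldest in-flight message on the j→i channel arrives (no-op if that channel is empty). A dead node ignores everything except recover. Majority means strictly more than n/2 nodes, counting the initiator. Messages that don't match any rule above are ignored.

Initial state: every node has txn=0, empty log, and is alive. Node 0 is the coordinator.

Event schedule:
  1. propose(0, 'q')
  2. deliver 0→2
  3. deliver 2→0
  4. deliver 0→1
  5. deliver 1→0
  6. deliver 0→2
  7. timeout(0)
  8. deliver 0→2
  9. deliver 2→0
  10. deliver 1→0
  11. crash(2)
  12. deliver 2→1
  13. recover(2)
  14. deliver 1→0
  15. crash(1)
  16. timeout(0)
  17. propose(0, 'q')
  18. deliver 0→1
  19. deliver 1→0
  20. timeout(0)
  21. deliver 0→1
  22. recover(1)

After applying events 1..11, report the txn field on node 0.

2

[1] propose(0,'q') → N0(coor t1 [-])
[2] deliver 0→2 → N2(part t1 [-])
[3] deliver 2→0 → ∅
[4] deliver 0→1 → N1(part t1 [-])
[5] deliver 1→0 → N0(coor t1 [q])
[6] deliver 0→2 → N2(part t1 [q])
[7] timeout(0) → N0(coor t2 [q])
[8] deliver 0→2 → N2(part t2 [q])
[9] deliver 2→0 → ∅
[10] deliver 1→0 → ∅
[11] crash(2) → N2(✗part t2 [q])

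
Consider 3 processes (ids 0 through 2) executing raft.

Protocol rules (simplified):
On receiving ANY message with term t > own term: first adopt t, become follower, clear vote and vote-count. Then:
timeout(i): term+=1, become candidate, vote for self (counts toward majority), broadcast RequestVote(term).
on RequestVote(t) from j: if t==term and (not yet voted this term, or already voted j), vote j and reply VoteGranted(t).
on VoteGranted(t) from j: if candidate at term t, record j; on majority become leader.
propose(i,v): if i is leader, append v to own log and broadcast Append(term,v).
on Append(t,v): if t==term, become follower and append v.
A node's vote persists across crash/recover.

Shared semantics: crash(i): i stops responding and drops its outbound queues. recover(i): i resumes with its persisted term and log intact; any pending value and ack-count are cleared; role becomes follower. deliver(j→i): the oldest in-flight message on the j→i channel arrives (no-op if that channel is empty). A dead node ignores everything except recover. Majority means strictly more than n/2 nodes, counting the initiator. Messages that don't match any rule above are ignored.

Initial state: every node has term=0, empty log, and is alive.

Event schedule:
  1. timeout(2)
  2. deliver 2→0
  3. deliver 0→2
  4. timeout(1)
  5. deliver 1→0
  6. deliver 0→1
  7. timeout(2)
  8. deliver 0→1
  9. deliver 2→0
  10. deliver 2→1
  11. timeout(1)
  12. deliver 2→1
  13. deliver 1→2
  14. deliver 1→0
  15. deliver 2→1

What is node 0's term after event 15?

[1] timeout(2) → N2(cand t1 [-])
[2] deliver 2→0 → N0(foll t1 [-])
[3] deliver 0→2 → N2(lead t1 [-])
[4] timeout(1) → N1(cand t1 [-])
[5] deliver 1→0 → ∅
[6] deliver 0→1 → ∅
[7] timeout(2) → N2(cand t2 [-])
[8] deliver 0→1 → ∅
[9] deliver 2→0 → N0(foll t2 [-])
[10] deliver 2→1 → ∅
[11] timeout(1) → N1(cand t2 [-])
[12] deliver 2→1 → ∅
[13] deliver 1→2 → ∅
[14] deliver 1→0 → ∅
[15] deliver 2→1 → ∅

2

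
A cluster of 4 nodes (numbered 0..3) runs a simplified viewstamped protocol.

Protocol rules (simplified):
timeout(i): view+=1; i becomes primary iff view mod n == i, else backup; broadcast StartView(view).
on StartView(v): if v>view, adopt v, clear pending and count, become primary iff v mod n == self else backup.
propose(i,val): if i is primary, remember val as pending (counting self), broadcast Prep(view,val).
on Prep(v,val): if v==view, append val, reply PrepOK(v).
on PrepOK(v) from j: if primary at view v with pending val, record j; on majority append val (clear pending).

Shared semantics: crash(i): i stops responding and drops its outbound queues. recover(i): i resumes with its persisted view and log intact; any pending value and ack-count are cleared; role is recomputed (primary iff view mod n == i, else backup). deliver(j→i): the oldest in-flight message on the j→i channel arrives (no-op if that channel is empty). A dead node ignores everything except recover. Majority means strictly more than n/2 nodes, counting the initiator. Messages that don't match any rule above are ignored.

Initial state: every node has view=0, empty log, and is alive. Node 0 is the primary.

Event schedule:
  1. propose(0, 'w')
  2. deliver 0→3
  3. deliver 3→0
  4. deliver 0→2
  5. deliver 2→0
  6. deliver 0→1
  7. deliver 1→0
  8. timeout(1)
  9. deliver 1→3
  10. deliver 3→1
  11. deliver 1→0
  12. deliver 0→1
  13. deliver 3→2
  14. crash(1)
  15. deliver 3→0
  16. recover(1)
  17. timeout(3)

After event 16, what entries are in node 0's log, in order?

w

1. propose(0,'w'):  nop
2. deliver 0→3:  <3:back v0 w>
3. deliver 3→0:  nop
4. deliver 0→2:  <2:back v0 w>
5. deliver 2→0:  <0:prim v0 w>
6. deliver 0→1:  <1:back v0 w>
7. deliver 1→0:  nop
8. timeout(1):  <1:prim v1 w>
9. deliver 1→3:  <3:back v1 w>
10. deliver 3→1:  nop
11. deliver 1→0:  <0:back v1 w>
12. deliver 0→1:  nop
13. deliver 3→2:  nop
14. crash(1):  <1:✗prim v1 w>
15. deliver 3→0:  nop
16. recover(1):  <1:prim v1 w>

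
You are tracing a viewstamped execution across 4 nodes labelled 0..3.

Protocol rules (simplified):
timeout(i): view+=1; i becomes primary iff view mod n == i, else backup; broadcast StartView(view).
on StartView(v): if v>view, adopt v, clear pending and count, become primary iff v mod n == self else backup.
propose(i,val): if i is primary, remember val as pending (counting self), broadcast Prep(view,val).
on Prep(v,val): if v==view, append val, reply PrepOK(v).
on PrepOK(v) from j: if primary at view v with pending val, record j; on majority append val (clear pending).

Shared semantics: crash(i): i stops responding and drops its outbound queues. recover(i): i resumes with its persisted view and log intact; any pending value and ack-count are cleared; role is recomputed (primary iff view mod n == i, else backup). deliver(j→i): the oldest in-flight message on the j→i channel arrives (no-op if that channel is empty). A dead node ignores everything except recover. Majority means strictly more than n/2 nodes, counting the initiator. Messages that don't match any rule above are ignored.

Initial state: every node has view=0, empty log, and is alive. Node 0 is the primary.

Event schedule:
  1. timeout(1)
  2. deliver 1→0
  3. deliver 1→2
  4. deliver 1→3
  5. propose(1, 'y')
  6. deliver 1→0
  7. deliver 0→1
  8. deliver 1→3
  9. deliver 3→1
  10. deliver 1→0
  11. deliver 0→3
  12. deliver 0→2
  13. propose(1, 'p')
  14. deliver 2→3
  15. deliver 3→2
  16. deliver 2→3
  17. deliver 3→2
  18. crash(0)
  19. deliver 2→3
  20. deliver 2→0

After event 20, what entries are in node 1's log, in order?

y

[1] timeout(1) → N1(prim v1 [-])
[2] deliver 1→0 → N0(back v1 [-])
[3] deliver 1→2 → N2(back v1 [-])
[4] deliver 1→3 → N3(back v1 [-])
[5] propose(1,'y') → ∅
[6] deliver 1→0 → N0(back v1 [y])
[7] deliver 0→1 → ∅
[8] deliver 1→3 → N3(back v1 [y])
[9] deliver 3→1 → N1(prim v1 [y])
[10] deliver 1→0 → ∅
[11] deliver 0→3 → ∅
[12] deliver 0→2 → ∅
[13] propose(1,'p') → ∅
[14] deliver 2→3 → ∅
[15] deliver 3→2 → ∅
[16] deliver 2→3 → ∅
[17] deliver 3→2 → ∅
[18] crash(0) → N0(✗back v1 [y])
[19] deliver 2→3 → ∅
[20] deliver 2→0 → ∅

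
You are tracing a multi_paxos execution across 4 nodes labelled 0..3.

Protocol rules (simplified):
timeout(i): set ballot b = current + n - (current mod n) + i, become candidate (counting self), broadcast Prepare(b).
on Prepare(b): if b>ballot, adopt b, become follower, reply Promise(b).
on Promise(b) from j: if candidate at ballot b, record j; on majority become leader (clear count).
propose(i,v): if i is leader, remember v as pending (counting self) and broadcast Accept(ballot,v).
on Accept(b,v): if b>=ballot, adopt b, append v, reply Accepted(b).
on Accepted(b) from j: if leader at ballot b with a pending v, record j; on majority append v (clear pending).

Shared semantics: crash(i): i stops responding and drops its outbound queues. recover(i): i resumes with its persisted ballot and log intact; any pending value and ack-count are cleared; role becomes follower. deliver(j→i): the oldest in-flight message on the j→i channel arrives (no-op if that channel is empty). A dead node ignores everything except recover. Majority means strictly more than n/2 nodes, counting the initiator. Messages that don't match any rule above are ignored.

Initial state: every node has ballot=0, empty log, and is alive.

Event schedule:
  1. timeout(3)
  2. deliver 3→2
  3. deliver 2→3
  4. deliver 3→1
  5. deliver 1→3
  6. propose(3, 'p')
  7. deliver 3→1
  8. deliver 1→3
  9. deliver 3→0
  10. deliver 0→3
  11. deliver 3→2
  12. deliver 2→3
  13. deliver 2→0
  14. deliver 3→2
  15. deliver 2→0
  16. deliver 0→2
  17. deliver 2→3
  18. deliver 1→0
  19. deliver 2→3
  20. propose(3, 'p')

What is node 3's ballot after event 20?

7

e1 timeout(3): 3[cand,b=7,-]
e2 deliver 3→2: 2[foll,b=7,-]
e3 deliver 2→3: ·
e4 deliver 3→1: 1[foll,b=7,-]
e5 deliver 1→3: 3[lead,b=7,-]
e6 propose(3,'p'): ·
e7 deliver 3→1: 1[foll,b=7,p]
e8 deliver 1→3: ·
e9 deliver 3→0: 0[foll,b=7,-]
e10 deliver 0→3: ·
e11 deliver 3→2: 2[foll,b=7,p]
e12 deliver 2→3: 3[lead,b=7,p]
e13 deliver 2→0: ·
e14 deliver 3→2: ·
e15 deliver 2→0: ·
e16 deliver 0→2: ·
e17 deliver 2→3: ·
e18 deliver 1→0: ·
e19 deliver 2→3: ·
e20 propose(3,'p'): ·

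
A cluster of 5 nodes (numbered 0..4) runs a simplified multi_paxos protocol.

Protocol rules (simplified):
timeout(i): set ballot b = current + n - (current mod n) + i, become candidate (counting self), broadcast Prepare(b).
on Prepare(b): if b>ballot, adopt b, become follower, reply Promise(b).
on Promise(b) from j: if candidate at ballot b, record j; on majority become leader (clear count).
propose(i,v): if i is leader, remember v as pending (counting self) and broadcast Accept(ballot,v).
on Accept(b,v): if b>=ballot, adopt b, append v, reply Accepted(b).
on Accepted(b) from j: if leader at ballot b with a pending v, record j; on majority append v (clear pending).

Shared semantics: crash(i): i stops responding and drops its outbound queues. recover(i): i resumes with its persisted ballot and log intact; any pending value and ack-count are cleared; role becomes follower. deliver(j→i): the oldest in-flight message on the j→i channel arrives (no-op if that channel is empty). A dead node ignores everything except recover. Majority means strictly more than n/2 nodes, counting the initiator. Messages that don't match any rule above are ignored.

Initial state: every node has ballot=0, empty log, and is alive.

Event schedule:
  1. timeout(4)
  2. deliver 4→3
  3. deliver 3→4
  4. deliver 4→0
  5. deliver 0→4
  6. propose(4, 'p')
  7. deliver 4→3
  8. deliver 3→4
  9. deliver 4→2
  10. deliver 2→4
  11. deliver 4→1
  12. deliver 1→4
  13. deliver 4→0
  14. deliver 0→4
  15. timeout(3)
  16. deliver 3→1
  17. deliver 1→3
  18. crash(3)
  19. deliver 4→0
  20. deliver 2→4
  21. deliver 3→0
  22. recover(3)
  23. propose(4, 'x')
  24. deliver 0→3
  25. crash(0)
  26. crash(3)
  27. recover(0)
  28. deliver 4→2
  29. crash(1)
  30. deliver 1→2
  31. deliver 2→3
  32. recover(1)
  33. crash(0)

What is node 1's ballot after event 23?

13

e1 timeout(4): 4[cand,b=9,-]
e2 deliver 4→3: 3[foll,b=9,-]
e3 deliver 3→4: ·
e4 deliver 4→0: 0[foll,b=9,-]
e5 deliver 0→4: 4[lead,b=9,-]
e6 propose(4,'p'): ·
e7 deliver 4→3: 3[foll,b=9,p]
e8 deliver 3→4: ·
e9 deliver 4→2: 2[foll,b=9,-]
e10 deliver 2→4: ·
e11 deliver 4→1: 1[foll,b=9,-]
e12 deliver 1→4: ·
e13 deliver 4→0: 0[foll,b=9,p]
e14 deliver 0→4: 4[lead,b=9,p]
e15 timeout(3): 3[cand,b=13,p]
e16 deliver 3→1: 1[foll,b=13,-]
e17 deliver 1→3: ·
e18 crash(3): 3[✗cand,b=13,p]
e19 deliver 4→0: ·
e20 deliver 2→4: ·
e21 deliver 3→0: ·
e22 recover(3): 3[foll,b=13,p]
e23 propose(4,'x'): ·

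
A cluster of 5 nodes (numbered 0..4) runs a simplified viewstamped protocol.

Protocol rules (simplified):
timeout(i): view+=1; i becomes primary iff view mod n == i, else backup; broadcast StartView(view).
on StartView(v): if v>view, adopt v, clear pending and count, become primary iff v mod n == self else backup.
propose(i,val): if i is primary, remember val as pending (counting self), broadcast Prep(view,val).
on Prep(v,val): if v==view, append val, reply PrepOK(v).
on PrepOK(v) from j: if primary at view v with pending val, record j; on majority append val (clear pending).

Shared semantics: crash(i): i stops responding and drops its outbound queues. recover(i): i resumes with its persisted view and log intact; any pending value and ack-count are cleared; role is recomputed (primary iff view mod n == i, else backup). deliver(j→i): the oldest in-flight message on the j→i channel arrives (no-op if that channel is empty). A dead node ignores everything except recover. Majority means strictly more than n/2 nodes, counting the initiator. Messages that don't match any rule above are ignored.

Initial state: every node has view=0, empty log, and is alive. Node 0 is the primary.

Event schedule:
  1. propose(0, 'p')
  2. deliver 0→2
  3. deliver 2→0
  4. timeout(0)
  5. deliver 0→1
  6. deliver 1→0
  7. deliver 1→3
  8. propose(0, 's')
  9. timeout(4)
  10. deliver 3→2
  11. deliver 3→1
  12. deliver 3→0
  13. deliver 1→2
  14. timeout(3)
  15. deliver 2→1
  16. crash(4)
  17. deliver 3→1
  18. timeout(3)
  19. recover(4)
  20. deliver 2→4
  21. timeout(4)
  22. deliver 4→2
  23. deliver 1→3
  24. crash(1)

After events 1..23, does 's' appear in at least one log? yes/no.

after 1 — propose(0,'p'): ·
after 2 — deliver 0→2: n2:back/v0/[p]
after 3 — deliver 2→0: ·
after 4 — timeout(0): n0:back/v1/[-]
after 5 — deliver 0→1: n1:back/v0/[p]
after 6 — deliver 1→0: ·
after 7 — deliver 1→3: ·
after 8 — propose(0,'s'): ·
after 9 — timeout(4): n4:back/v1/[-]
after 10 — deliver 3→2: ·
after 11 — deliver 3→1: ·
after 12 — deliver 3→0: ·
after 13 — deliver 1→2: ·
after 14 — timeout(3): n3:back/v1/[-]
after 15 — deliver 2→1: ·
after 16 — crash(4): n4:✗back/v1/[-]
after 17 — deliver 3→1: n1:prim/v1/[p]
after 18 — timeout(3): n3:back/v2/[-]
after 19 — recover(4): n4:back/v1/[-]
after 20 — deliver 2→4: ·
after 21 — timeout(4): n4:back/v2/[-]
after 22 — deliver 4→2: n2:prim/v2/[p]
after 23 — deliver 1→3: ·

no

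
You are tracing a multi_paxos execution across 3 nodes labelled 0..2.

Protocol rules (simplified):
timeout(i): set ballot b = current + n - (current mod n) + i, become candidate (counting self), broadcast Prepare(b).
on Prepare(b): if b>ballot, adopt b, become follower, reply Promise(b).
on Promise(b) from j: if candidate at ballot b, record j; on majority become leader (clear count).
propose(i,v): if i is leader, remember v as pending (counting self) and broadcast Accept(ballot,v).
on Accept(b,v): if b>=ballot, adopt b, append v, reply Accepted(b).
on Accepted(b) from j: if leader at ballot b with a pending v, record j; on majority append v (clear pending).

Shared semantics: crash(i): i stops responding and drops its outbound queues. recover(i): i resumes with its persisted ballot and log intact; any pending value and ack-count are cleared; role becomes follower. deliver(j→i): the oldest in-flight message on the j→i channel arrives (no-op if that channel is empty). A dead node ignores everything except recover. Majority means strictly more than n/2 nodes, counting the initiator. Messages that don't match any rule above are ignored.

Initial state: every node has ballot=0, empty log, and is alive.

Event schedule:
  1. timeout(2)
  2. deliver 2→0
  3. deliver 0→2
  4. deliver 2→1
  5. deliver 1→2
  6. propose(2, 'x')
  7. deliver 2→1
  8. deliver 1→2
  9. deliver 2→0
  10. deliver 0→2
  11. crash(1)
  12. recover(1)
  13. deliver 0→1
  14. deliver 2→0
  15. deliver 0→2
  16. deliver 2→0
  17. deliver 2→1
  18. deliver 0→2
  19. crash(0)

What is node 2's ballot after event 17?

step 1 timeout(2): 2={cand,b=5,log=-}
step 2 deliver 2→0: 0={foll,b=5,log=-}
step 3 deliver 0→2: 2={lead,b=5,log=-}
step 4 deliver 2→1: 1={foll,b=5,log=-}
step 5 deliver 1→2: —
step 6 propose(2,'x'): —
step 7 deliver 2→1: 1={foll,b=5,log=x}
step 8 deliver 1→2: 2={lead,b=5,log=x}
step 9 deliver 2→0: 0={foll,b=5,log=x}
step 10 deliver 0→2: —
step 11 crash(1): 1={✗foll,b=5,log=x}
step 12 recover(1): 1={foll,b=5,log=x}
step 13 deliver 0→1: —
step 14 deliver 2→0: —
step 15 deliver 0→2: —
step 16 deliver 2→0: —
step 17 deliver 2→1: —

5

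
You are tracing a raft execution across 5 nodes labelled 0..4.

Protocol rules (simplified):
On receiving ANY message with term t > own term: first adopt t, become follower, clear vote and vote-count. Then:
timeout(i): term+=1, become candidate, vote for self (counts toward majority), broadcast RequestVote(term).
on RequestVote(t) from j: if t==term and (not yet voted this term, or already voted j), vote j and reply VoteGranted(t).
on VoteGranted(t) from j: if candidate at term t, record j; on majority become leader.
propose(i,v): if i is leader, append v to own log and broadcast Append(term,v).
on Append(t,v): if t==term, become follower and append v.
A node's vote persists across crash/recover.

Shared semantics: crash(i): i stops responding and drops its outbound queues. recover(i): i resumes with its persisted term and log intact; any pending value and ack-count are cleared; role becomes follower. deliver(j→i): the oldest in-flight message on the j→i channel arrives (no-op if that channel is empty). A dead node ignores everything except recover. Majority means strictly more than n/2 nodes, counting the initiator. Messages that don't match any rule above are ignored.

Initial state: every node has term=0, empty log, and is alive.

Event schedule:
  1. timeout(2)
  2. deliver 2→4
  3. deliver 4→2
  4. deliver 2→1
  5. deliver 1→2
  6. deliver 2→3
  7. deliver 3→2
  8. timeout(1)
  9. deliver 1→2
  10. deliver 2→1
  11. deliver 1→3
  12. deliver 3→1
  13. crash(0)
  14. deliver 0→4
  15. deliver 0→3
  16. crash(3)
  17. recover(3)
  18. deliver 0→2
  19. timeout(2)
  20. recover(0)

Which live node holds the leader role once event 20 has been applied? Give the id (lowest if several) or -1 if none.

1

1. timeout(2):  <2:cand t1 ->
2. deliver 2→4:  <4:foll t1 ->
3. deliver 4→2:  nop
4. deliver 2→1:  <1:foll t1 ->
5. deliver 1→2:  <2:lead t1 ->
6. deliver 2→3:  <3:foll t1 ->
7. deliver 3→2:  nop
8. timeout(1):  <1:cand t2 ->
9. deliver 1→2:  <2:foll t2 ->
10. deliver 2→1:  nop
11. deliver 1→3:  <3:foll t2 ->
12. deliver 3→1:  <1:lead t2 ->
13. crash(0):  <0:✗foll t0 ->
14. deliver 0→4:  nop
15. deliver 0→3:  nop
16. crash(3):  <3:✗foll t2 ->
17. recover(3):  <3:foll t2 ->
18. deliver 0→2:  nop
19. timeout(2):  <2:cand t3 ->
20. recover(0):  <0:foll t0 ->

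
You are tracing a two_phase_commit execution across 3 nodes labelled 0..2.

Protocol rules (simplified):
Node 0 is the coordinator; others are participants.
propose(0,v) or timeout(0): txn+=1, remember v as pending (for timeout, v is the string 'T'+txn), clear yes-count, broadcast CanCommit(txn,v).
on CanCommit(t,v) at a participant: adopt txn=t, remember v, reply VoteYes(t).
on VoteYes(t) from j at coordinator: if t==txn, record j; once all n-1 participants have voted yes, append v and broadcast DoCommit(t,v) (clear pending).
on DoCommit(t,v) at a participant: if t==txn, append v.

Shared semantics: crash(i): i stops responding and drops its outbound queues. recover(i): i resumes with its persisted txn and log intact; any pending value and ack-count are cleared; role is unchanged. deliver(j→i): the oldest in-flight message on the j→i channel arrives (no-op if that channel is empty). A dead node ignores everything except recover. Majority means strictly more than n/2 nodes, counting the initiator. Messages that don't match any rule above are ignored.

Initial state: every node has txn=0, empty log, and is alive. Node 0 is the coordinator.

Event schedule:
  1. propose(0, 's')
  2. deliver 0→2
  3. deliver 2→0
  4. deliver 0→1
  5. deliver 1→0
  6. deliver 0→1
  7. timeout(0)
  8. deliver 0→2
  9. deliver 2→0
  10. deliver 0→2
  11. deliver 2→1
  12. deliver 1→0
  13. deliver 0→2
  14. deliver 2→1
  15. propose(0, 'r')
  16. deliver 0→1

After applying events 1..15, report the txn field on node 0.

step 1 propose(0,'s'): 0={coor,t=1,log=-}
step 2 deliver 0→2: 2={part,t=1,log=-}
step 3 deliver 2→0: —
step 4 deliver 0→1: 1={part,t=1,log=-}
step 5 deliver 1→0: 0={coor,t=1,log=s}
step 6 deliver 0→1: 1={part,t=1,log=s}
step 7 timeout(0): 0={coor,t=2,log=s}
step 8 deliver 0→2: 2={part,t=1,log=s}
step 9 deliver 2→0: —
step 10 deliver 0→2: 2={part,t=2,log=s}
step 11 deliver 2→1: —
step 12 deliver 1→0: —
step 13 deliver 0→2: —
step 14 deliver 2→1: —
step 15 propose(0,'r'): 0={coor,t=3,log=s}

3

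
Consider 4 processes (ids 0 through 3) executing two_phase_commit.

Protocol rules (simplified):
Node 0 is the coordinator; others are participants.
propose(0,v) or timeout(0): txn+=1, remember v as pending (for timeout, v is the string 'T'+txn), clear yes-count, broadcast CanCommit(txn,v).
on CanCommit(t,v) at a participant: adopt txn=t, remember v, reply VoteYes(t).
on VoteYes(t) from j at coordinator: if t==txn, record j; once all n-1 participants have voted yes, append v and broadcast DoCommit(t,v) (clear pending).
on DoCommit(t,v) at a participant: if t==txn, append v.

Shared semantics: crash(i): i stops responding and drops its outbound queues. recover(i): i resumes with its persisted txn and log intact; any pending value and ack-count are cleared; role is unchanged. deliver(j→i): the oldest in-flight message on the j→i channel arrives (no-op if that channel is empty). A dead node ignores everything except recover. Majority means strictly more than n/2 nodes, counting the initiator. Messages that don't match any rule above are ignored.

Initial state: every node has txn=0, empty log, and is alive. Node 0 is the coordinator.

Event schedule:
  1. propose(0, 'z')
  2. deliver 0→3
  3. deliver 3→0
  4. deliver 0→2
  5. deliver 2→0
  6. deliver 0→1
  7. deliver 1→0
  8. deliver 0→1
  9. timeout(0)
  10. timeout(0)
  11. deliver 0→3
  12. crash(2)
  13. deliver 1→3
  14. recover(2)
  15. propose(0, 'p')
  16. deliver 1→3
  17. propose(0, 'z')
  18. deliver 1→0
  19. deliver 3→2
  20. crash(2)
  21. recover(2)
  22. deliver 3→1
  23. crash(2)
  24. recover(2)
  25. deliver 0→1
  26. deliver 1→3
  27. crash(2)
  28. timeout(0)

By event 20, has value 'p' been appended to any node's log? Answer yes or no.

no

[1] propose(0,'z') → N0(coor t1 [-])
[2] deliver 0→3 → N3(part t1 [-])
[3] deliver 3→0 → ∅
[4] deliver 0→2 → N2(part t1 [-])
[5] deliver 2→0 → ∅
[6] deliver 0→1 → N1(part t1 [-])
[7] deliver 1→0 → N0(coor t1 [z])
[8] deliver 0→1 → N1(part t1 [z])
[9] timeout(0) → N0(coor t2 [z])
[10] timeout(0) → N0(coor t3 [z])
[11] deliver 0→3 → N3(part t1 [z])
[12] crash(2) → N2(✗part t1 [-])
[13] deliver 1→3 → ∅
[14] recover(2) → N2(part t1 [-])
[15] propose(0,'p') → N0(coor t4 [z])
[16] deliver 1→3 → ∅
[17] propose(0,'z') → N0(coor t5 [z])
[18] deliver 1→0 → ∅
[19] deliver 3→2 → ∅
[20] crash(2) → N2(✗part t1 [-])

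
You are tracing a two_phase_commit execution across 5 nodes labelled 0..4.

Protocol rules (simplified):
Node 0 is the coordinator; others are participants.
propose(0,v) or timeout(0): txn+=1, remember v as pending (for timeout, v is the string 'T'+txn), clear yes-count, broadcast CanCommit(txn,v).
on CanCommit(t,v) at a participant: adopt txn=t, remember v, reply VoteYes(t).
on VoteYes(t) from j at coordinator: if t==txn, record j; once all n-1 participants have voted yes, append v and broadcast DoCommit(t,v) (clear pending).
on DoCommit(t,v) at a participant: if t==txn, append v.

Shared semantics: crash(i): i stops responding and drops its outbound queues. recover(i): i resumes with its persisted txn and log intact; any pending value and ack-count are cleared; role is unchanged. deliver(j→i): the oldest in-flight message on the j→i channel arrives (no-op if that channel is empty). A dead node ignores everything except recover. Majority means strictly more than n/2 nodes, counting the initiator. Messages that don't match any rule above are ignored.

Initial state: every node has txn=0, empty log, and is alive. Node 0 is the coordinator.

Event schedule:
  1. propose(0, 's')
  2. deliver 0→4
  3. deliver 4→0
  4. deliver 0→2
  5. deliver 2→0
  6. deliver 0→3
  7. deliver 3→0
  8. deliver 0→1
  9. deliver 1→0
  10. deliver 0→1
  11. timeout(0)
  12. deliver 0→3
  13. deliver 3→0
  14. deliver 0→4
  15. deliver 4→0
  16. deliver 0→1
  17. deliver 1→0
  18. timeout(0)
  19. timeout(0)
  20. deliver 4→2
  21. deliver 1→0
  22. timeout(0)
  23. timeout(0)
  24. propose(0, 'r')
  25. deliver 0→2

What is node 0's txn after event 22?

5

e1 propose(0,'s'): 0[coor,t=1,-]
e2 deliver 0→4: 4[part,t=1,-]
e3 deliver 4→0: ·
e4 deliver 0→2: 2[part,t=1,-]
e5 deliver 2→0: ·
e6 deliver 0→3: 3[part,t=1,-]
e7 deliver 3→0: ·
e8 deliver 0→1: 1[part,t=1,-]
e9 deliver 1→0: 0[coor,t=1,s]
e10 deliver 0→1: 1[part,t=1,s]
e11 timeout(0): 0[coor,t=2,s]
e12 deliver 0→3: 3[part,t=1,s]
e13 deliver 3→0: ·
e14 deliver 0→4: 4[part,t=1,s]
e15 deliver 4→0: ·
e16 deliver 0→1: 1[part,t=2,s]
e17 deliver 1→0: ·
e18 timeout(0): 0[coor,t=3,s]
e19 timeout(0): 0[coor,t=4,s]
e20 deliver 4→2: ·
e21 deliver 1→0: ·
e22 timeout(0): 0[coor,t=5,s]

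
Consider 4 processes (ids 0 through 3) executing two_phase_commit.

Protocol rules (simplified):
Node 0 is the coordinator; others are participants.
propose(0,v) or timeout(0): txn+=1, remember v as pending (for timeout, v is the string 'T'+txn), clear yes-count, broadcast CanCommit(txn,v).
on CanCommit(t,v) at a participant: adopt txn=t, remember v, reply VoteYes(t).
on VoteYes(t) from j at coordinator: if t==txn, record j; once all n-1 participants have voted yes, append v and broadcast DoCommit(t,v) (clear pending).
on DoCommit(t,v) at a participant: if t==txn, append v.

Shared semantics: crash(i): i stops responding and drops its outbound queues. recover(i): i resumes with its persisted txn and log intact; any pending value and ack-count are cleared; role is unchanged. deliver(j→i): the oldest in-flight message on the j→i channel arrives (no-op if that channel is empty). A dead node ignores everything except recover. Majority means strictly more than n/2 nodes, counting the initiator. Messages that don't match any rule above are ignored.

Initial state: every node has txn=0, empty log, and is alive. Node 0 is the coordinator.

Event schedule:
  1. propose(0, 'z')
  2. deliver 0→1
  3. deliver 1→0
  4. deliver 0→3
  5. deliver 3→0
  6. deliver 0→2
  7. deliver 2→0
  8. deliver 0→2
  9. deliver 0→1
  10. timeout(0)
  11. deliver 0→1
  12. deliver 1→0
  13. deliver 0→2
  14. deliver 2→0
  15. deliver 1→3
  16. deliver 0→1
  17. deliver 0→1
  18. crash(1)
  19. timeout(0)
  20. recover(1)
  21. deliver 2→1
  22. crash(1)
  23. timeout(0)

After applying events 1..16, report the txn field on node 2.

2

1. propose(0,'z'):  <0:coor t1 ->
2. deliver 0→1:  <1:part t1 ->
3. deliver 1→0:  nop
4. deliver 0→3:  <3:part t1 ->
5. deliver 3→0:  nop
6. deliver 0→2:  <2:part t1 ->
7. deliver 2→0:  <0:coor t1 z>
8. deliver 0→2:  <2:part t1 z>
9. deliver 0→1:  <1:part t1 z>
10. timeout(0):  <0:coor t2 z>
11. deliver 0→1:  <1:part t2 z>
12. deliver 1→0:  nop
13. deliver 0→2:  <2:part t2 z>
14. deliver 2→0:  nop
15. deliver 1→3:  nop
16. deliver 0→1:  nop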